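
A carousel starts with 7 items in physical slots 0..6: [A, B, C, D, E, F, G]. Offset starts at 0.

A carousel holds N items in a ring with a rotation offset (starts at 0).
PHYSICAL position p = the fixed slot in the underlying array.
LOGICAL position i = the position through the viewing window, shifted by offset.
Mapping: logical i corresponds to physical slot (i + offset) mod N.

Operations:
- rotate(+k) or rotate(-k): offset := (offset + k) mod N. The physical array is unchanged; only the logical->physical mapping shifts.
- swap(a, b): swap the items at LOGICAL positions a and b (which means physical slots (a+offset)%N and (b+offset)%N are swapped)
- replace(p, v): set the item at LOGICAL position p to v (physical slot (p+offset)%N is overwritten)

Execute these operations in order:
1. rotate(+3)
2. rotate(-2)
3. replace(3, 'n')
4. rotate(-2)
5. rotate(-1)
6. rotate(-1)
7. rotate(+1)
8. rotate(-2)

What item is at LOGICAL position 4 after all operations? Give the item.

After op 1 (rotate(+3)): offset=3, physical=[A,B,C,D,E,F,G], logical=[D,E,F,G,A,B,C]
After op 2 (rotate(-2)): offset=1, physical=[A,B,C,D,E,F,G], logical=[B,C,D,E,F,G,A]
After op 3 (replace(3, 'n')): offset=1, physical=[A,B,C,D,n,F,G], logical=[B,C,D,n,F,G,A]
After op 4 (rotate(-2)): offset=6, physical=[A,B,C,D,n,F,G], logical=[G,A,B,C,D,n,F]
After op 5 (rotate(-1)): offset=5, physical=[A,B,C,D,n,F,G], logical=[F,G,A,B,C,D,n]
After op 6 (rotate(-1)): offset=4, physical=[A,B,C,D,n,F,G], logical=[n,F,G,A,B,C,D]
After op 7 (rotate(+1)): offset=5, physical=[A,B,C,D,n,F,G], logical=[F,G,A,B,C,D,n]
After op 8 (rotate(-2)): offset=3, physical=[A,B,C,D,n,F,G], logical=[D,n,F,G,A,B,C]

Answer: A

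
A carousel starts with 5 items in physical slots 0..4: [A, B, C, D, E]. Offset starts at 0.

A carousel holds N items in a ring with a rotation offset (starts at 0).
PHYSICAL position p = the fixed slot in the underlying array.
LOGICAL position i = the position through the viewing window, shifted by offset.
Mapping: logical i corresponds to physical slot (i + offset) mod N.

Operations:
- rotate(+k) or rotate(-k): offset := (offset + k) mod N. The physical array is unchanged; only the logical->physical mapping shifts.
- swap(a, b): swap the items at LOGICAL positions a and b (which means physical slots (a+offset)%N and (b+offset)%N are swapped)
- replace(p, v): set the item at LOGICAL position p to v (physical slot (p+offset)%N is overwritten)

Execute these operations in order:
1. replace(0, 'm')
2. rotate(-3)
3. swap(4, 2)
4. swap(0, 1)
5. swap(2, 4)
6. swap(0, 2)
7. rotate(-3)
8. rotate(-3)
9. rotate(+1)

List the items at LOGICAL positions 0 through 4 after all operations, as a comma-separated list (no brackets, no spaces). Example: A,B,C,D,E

After op 1 (replace(0, 'm')): offset=0, physical=[m,B,C,D,E], logical=[m,B,C,D,E]
After op 2 (rotate(-3)): offset=2, physical=[m,B,C,D,E], logical=[C,D,E,m,B]
After op 3 (swap(4, 2)): offset=2, physical=[m,E,C,D,B], logical=[C,D,B,m,E]
After op 4 (swap(0, 1)): offset=2, physical=[m,E,D,C,B], logical=[D,C,B,m,E]
After op 5 (swap(2, 4)): offset=2, physical=[m,B,D,C,E], logical=[D,C,E,m,B]
After op 6 (swap(0, 2)): offset=2, physical=[m,B,E,C,D], logical=[E,C,D,m,B]
After op 7 (rotate(-3)): offset=4, physical=[m,B,E,C,D], logical=[D,m,B,E,C]
After op 8 (rotate(-3)): offset=1, physical=[m,B,E,C,D], logical=[B,E,C,D,m]
After op 9 (rotate(+1)): offset=2, physical=[m,B,E,C,D], logical=[E,C,D,m,B]

Answer: E,C,D,m,B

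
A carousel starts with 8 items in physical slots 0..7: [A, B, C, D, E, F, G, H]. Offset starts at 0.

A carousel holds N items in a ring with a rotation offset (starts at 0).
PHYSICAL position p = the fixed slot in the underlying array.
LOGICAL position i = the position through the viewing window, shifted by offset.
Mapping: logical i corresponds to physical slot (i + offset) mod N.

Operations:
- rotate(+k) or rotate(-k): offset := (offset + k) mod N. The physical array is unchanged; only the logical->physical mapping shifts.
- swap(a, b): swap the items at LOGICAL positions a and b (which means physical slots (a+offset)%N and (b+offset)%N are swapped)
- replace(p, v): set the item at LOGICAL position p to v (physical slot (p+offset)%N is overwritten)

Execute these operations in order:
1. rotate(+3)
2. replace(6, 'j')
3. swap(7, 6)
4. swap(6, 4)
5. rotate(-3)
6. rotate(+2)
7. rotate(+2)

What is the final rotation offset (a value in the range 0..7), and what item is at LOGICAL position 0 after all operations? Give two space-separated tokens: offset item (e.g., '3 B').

After op 1 (rotate(+3)): offset=3, physical=[A,B,C,D,E,F,G,H], logical=[D,E,F,G,H,A,B,C]
After op 2 (replace(6, 'j')): offset=3, physical=[A,j,C,D,E,F,G,H], logical=[D,E,F,G,H,A,j,C]
After op 3 (swap(7, 6)): offset=3, physical=[A,C,j,D,E,F,G,H], logical=[D,E,F,G,H,A,C,j]
After op 4 (swap(6, 4)): offset=3, physical=[A,H,j,D,E,F,G,C], logical=[D,E,F,G,C,A,H,j]
After op 5 (rotate(-3)): offset=0, physical=[A,H,j,D,E,F,G,C], logical=[A,H,j,D,E,F,G,C]
After op 6 (rotate(+2)): offset=2, physical=[A,H,j,D,E,F,G,C], logical=[j,D,E,F,G,C,A,H]
After op 7 (rotate(+2)): offset=4, physical=[A,H,j,D,E,F,G,C], logical=[E,F,G,C,A,H,j,D]

Answer: 4 E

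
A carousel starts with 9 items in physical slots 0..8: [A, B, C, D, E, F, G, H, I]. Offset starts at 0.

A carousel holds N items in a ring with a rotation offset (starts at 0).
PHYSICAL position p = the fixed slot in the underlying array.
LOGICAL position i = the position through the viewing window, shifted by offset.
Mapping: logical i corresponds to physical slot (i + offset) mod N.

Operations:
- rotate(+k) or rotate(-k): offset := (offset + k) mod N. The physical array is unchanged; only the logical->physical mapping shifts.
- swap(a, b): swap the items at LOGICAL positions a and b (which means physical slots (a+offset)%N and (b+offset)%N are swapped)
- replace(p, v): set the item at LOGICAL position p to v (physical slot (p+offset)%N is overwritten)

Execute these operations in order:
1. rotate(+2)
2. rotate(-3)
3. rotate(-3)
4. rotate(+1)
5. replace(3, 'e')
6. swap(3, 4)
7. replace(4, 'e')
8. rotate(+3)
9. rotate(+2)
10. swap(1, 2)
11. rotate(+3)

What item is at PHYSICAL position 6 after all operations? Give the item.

After op 1 (rotate(+2)): offset=2, physical=[A,B,C,D,E,F,G,H,I], logical=[C,D,E,F,G,H,I,A,B]
After op 2 (rotate(-3)): offset=8, physical=[A,B,C,D,E,F,G,H,I], logical=[I,A,B,C,D,E,F,G,H]
After op 3 (rotate(-3)): offset=5, physical=[A,B,C,D,E,F,G,H,I], logical=[F,G,H,I,A,B,C,D,E]
After op 4 (rotate(+1)): offset=6, physical=[A,B,C,D,E,F,G,H,I], logical=[G,H,I,A,B,C,D,E,F]
After op 5 (replace(3, 'e')): offset=6, physical=[e,B,C,D,E,F,G,H,I], logical=[G,H,I,e,B,C,D,E,F]
After op 6 (swap(3, 4)): offset=6, physical=[B,e,C,D,E,F,G,H,I], logical=[G,H,I,B,e,C,D,E,F]
After op 7 (replace(4, 'e')): offset=6, physical=[B,e,C,D,E,F,G,H,I], logical=[G,H,I,B,e,C,D,E,F]
After op 8 (rotate(+3)): offset=0, physical=[B,e,C,D,E,F,G,H,I], logical=[B,e,C,D,E,F,G,H,I]
After op 9 (rotate(+2)): offset=2, physical=[B,e,C,D,E,F,G,H,I], logical=[C,D,E,F,G,H,I,B,e]
After op 10 (swap(1, 2)): offset=2, physical=[B,e,C,E,D,F,G,H,I], logical=[C,E,D,F,G,H,I,B,e]
After op 11 (rotate(+3)): offset=5, physical=[B,e,C,E,D,F,G,H,I], logical=[F,G,H,I,B,e,C,E,D]

Answer: G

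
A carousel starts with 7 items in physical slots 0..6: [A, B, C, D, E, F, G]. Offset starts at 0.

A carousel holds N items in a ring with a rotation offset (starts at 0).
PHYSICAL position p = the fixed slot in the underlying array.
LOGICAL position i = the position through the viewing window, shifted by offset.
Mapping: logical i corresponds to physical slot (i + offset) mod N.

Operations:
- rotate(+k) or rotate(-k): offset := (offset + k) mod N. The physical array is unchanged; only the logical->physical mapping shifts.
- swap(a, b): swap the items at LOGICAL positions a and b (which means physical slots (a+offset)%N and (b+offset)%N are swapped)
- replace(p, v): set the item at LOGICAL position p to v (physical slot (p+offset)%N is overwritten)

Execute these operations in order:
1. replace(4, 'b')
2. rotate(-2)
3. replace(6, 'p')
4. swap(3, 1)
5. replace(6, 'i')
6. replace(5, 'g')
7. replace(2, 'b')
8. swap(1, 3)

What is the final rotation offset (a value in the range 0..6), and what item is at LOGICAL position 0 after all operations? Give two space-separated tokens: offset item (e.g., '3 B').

After op 1 (replace(4, 'b')): offset=0, physical=[A,B,C,D,b,F,G], logical=[A,B,C,D,b,F,G]
After op 2 (rotate(-2)): offset=5, physical=[A,B,C,D,b,F,G], logical=[F,G,A,B,C,D,b]
After op 3 (replace(6, 'p')): offset=5, physical=[A,B,C,D,p,F,G], logical=[F,G,A,B,C,D,p]
After op 4 (swap(3, 1)): offset=5, physical=[A,G,C,D,p,F,B], logical=[F,B,A,G,C,D,p]
After op 5 (replace(6, 'i')): offset=5, physical=[A,G,C,D,i,F,B], logical=[F,B,A,G,C,D,i]
After op 6 (replace(5, 'g')): offset=5, physical=[A,G,C,g,i,F,B], logical=[F,B,A,G,C,g,i]
After op 7 (replace(2, 'b')): offset=5, physical=[b,G,C,g,i,F,B], logical=[F,B,b,G,C,g,i]
After op 8 (swap(1, 3)): offset=5, physical=[b,B,C,g,i,F,G], logical=[F,G,b,B,C,g,i]

Answer: 5 F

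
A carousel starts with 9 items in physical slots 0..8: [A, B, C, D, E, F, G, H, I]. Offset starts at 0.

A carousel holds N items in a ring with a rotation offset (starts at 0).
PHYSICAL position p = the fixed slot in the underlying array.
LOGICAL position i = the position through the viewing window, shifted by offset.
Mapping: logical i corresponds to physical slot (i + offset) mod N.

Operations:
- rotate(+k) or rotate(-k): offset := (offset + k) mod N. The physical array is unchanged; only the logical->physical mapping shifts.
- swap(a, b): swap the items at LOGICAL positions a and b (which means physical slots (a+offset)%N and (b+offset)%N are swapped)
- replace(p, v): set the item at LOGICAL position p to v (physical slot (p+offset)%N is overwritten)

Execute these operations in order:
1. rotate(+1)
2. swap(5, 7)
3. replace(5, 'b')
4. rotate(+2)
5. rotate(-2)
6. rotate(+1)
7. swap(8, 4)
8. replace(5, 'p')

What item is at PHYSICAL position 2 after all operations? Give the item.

After op 1 (rotate(+1)): offset=1, physical=[A,B,C,D,E,F,G,H,I], logical=[B,C,D,E,F,G,H,I,A]
After op 2 (swap(5, 7)): offset=1, physical=[A,B,C,D,E,F,I,H,G], logical=[B,C,D,E,F,I,H,G,A]
After op 3 (replace(5, 'b')): offset=1, physical=[A,B,C,D,E,F,b,H,G], logical=[B,C,D,E,F,b,H,G,A]
After op 4 (rotate(+2)): offset=3, physical=[A,B,C,D,E,F,b,H,G], logical=[D,E,F,b,H,G,A,B,C]
After op 5 (rotate(-2)): offset=1, physical=[A,B,C,D,E,F,b,H,G], logical=[B,C,D,E,F,b,H,G,A]
After op 6 (rotate(+1)): offset=2, physical=[A,B,C,D,E,F,b,H,G], logical=[C,D,E,F,b,H,G,A,B]
After op 7 (swap(8, 4)): offset=2, physical=[A,b,C,D,E,F,B,H,G], logical=[C,D,E,F,B,H,G,A,b]
After op 8 (replace(5, 'p')): offset=2, physical=[A,b,C,D,E,F,B,p,G], logical=[C,D,E,F,B,p,G,A,b]

Answer: C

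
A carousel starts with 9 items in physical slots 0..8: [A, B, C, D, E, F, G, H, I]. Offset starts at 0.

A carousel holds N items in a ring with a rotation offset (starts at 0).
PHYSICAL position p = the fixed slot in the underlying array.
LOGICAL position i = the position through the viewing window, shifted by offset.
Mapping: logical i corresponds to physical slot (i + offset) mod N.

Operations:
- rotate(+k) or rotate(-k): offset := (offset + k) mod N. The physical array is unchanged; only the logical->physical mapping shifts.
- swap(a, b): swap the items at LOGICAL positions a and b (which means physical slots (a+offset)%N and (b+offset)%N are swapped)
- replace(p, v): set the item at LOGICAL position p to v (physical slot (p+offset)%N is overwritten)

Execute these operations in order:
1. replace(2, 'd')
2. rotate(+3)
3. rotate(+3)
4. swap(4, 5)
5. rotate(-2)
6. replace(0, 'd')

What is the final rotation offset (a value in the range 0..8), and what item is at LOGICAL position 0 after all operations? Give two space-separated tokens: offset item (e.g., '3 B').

Answer: 4 d

Derivation:
After op 1 (replace(2, 'd')): offset=0, physical=[A,B,d,D,E,F,G,H,I], logical=[A,B,d,D,E,F,G,H,I]
After op 2 (rotate(+3)): offset=3, physical=[A,B,d,D,E,F,G,H,I], logical=[D,E,F,G,H,I,A,B,d]
After op 3 (rotate(+3)): offset=6, physical=[A,B,d,D,E,F,G,H,I], logical=[G,H,I,A,B,d,D,E,F]
After op 4 (swap(4, 5)): offset=6, physical=[A,d,B,D,E,F,G,H,I], logical=[G,H,I,A,d,B,D,E,F]
After op 5 (rotate(-2)): offset=4, physical=[A,d,B,D,E,F,G,H,I], logical=[E,F,G,H,I,A,d,B,D]
After op 6 (replace(0, 'd')): offset=4, physical=[A,d,B,D,d,F,G,H,I], logical=[d,F,G,H,I,A,d,B,D]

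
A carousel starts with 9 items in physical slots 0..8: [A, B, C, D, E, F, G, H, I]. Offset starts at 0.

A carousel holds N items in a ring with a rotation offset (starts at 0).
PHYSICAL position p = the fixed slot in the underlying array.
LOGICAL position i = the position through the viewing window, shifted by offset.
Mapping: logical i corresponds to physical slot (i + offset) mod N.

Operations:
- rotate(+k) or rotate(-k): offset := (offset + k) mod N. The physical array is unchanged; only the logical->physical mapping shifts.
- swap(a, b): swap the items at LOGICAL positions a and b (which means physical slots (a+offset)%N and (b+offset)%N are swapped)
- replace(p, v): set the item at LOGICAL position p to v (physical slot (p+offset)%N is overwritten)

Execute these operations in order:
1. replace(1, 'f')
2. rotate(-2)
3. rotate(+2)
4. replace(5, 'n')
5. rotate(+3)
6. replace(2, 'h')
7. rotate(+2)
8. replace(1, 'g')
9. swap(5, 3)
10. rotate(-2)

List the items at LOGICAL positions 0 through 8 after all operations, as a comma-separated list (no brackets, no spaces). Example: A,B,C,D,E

After op 1 (replace(1, 'f')): offset=0, physical=[A,f,C,D,E,F,G,H,I], logical=[A,f,C,D,E,F,G,H,I]
After op 2 (rotate(-2)): offset=7, physical=[A,f,C,D,E,F,G,H,I], logical=[H,I,A,f,C,D,E,F,G]
After op 3 (rotate(+2)): offset=0, physical=[A,f,C,D,E,F,G,H,I], logical=[A,f,C,D,E,F,G,H,I]
After op 4 (replace(5, 'n')): offset=0, physical=[A,f,C,D,E,n,G,H,I], logical=[A,f,C,D,E,n,G,H,I]
After op 5 (rotate(+3)): offset=3, physical=[A,f,C,D,E,n,G,H,I], logical=[D,E,n,G,H,I,A,f,C]
After op 6 (replace(2, 'h')): offset=3, physical=[A,f,C,D,E,h,G,H,I], logical=[D,E,h,G,H,I,A,f,C]
After op 7 (rotate(+2)): offset=5, physical=[A,f,C,D,E,h,G,H,I], logical=[h,G,H,I,A,f,C,D,E]
After op 8 (replace(1, 'g')): offset=5, physical=[A,f,C,D,E,h,g,H,I], logical=[h,g,H,I,A,f,C,D,E]
After op 9 (swap(5, 3)): offset=5, physical=[A,I,C,D,E,h,g,H,f], logical=[h,g,H,f,A,I,C,D,E]
After op 10 (rotate(-2)): offset=3, physical=[A,I,C,D,E,h,g,H,f], logical=[D,E,h,g,H,f,A,I,C]

Answer: D,E,h,g,H,f,A,I,C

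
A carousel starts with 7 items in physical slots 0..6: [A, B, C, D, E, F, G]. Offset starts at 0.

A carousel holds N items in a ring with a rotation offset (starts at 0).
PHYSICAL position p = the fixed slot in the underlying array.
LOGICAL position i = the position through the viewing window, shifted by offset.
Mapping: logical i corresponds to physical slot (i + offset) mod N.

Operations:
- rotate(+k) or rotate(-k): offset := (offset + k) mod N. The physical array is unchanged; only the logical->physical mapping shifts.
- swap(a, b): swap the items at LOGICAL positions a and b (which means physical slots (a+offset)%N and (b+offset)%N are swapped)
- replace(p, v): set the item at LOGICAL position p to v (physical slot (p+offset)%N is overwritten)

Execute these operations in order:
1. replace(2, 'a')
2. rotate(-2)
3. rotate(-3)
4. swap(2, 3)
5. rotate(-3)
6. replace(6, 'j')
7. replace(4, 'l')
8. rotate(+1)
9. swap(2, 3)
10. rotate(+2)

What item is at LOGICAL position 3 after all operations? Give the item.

Answer: j

Derivation:
After op 1 (replace(2, 'a')): offset=0, physical=[A,B,a,D,E,F,G], logical=[A,B,a,D,E,F,G]
After op 2 (rotate(-2)): offset=5, physical=[A,B,a,D,E,F,G], logical=[F,G,A,B,a,D,E]
After op 3 (rotate(-3)): offset=2, physical=[A,B,a,D,E,F,G], logical=[a,D,E,F,G,A,B]
After op 4 (swap(2, 3)): offset=2, physical=[A,B,a,D,F,E,G], logical=[a,D,F,E,G,A,B]
After op 5 (rotate(-3)): offset=6, physical=[A,B,a,D,F,E,G], logical=[G,A,B,a,D,F,E]
After op 6 (replace(6, 'j')): offset=6, physical=[A,B,a,D,F,j,G], logical=[G,A,B,a,D,F,j]
After op 7 (replace(4, 'l')): offset=6, physical=[A,B,a,l,F,j,G], logical=[G,A,B,a,l,F,j]
After op 8 (rotate(+1)): offset=0, physical=[A,B,a,l,F,j,G], logical=[A,B,a,l,F,j,G]
After op 9 (swap(2, 3)): offset=0, physical=[A,B,l,a,F,j,G], logical=[A,B,l,a,F,j,G]
After op 10 (rotate(+2)): offset=2, physical=[A,B,l,a,F,j,G], logical=[l,a,F,j,G,A,B]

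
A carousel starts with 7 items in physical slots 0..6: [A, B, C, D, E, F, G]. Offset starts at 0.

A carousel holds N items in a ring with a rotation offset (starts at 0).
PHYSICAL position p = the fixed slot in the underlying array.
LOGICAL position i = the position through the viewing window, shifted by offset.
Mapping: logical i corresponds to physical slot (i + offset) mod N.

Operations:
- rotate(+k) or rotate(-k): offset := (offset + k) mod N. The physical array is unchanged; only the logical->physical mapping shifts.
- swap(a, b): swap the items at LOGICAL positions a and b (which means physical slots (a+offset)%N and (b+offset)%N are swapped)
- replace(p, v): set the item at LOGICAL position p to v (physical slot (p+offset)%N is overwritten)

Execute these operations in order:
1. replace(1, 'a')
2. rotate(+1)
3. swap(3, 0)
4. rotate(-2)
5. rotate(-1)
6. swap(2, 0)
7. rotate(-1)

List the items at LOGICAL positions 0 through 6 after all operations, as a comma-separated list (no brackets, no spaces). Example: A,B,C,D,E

Answer: a,A,G,F,E,C,D

Derivation:
After op 1 (replace(1, 'a')): offset=0, physical=[A,a,C,D,E,F,G], logical=[A,a,C,D,E,F,G]
After op 2 (rotate(+1)): offset=1, physical=[A,a,C,D,E,F,G], logical=[a,C,D,E,F,G,A]
After op 3 (swap(3, 0)): offset=1, physical=[A,E,C,D,a,F,G], logical=[E,C,D,a,F,G,A]
After op 4 (rotate(-2)): offset=6, physical=[A,E,C,D,a,F,G], logical=[G,A,E,C,D,a,F]
After op 5 (rotate(-1)): offset=5, physical=[A,E,C,D,a,F,G], logical=[F,G,A,E,C,D,a]
After op 6 (swap(2, 0)): offset=5, physical=[F,E,C,D,a,A,G], logical=[A,G,F,E,C,D,a]
After op 7 (rotate(-1)): offset=4, physical=[F,E,C,D,a,A,G], logical=[a,A,G,F,E,C,D]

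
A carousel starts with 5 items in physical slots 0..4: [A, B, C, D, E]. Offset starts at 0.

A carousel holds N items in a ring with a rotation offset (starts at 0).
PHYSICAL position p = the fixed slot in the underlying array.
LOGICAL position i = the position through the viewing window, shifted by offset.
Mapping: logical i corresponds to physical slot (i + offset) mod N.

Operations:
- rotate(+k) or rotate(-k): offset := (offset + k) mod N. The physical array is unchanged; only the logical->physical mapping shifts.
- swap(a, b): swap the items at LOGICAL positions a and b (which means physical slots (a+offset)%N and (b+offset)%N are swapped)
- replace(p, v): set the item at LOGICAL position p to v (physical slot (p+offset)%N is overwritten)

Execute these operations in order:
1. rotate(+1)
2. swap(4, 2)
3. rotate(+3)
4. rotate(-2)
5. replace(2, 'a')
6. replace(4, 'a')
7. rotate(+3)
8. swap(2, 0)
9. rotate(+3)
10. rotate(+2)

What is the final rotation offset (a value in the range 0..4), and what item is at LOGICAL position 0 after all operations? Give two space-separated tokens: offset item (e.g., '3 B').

Answer: 0 C

Derivation:
After op 1 (rotate(+1)): offset=1, physical=[A,B,C,D,E], logical=[B,C,D,E,A]
After op 2 (swap(4, 2)): offset=1, physical=[D,B,C,A,E], logical=[B,C,A,E,D]
After op 3 (rotate(+3)): offset=4, physical=[D,B,C,A,E], logical=[E,D,B,C,A]
After op 4 (rotate(-2)): offset=2, physical=[D,B,C,A,E], logical=[C,A,E,D,B]
After op 5 (replace(2, 'a')): offset=2, physical=[D,B,C,A,a], logical=[C,A,a,D,B]
After op 6 (replace(4, 'a')): offset=2, physical=[D,a,C,A,a], logical=[C,A,a,D,a]
After op 7 (rotate(+3)): offset=0, physical=[D,a,C,A,a], logical=[D,a,C,A,a]
After op 8 (swap(2, 0)): offset=0, physical=[C,a,D,A,a], logical=[C,a,D,A,a]
After op 9 (rotate(+3)): offset=3, physical=[C,a,D,A,a], logical=[A,a,C,a,D]
After op 10 (rotate(+2)): offset=0, physical=[C,a,D,A,a], logical=[C,a,D,A,a]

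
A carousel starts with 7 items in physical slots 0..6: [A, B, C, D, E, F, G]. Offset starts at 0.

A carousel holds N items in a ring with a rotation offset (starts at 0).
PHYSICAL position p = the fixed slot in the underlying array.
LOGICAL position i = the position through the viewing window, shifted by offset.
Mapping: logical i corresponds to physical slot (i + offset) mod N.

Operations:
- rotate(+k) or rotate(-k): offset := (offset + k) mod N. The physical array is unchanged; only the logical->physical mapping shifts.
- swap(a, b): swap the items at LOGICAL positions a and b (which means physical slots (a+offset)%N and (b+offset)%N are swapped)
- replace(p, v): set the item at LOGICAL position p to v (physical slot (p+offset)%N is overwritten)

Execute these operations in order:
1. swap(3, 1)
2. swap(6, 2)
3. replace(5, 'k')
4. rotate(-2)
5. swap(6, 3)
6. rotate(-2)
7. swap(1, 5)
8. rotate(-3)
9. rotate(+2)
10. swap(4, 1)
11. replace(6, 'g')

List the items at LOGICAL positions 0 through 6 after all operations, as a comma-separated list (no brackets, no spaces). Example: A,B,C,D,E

After op 1 (swap(3, 1)): offset=0, physical=[A,D,C,B,E,F,G], logical=[A,D,C,B,E,F,G]
After op 2 (swap(6, 2)): offset=0, physical=[A,D,G,B,E,F,C], logical=[A,D,G,B,E,F,C]
After op 3 (replace(5, 'k')): offset=0, physical=[A,D,G,B,E,k,C], logical=[A,D,G,B,E,k,C]
After op 4 (rotate(-2)): offset=5, physical=[A,D,G,B,E,k,C], logical=[k,C,A,D,G,B,E]
After op 5 (swap(6, 3)): offset=5, physical=[A,E,G,B,D,k,C], logical=[k,C,A,E,G,B,D]
After op 6 (rotate(-2)): offset=3, physical=[A,E,G,B,D,k,C], logical=[B,D,k,C,A,E,G]
After op 7 (swap(1, 5)): offset=3, physical=[A,D,G,B,E,k,C], logical=[B,E,k,C,A,D,G]
After op 8 (rotate(-3)): offset=0, physical=[A,D,G,B,E,k,C], logical=[A,D,G,B,E,k,C]
After op 9 (rotate(+2)): offset=2, physical=[A,D,G,B,E,k,C], logical=[G,B,E,k,C,A,D]
After op 10 (swap(4, 1)): offset=2, physical=[A,D,G,C,E,k,B], logical=[G,C,E,k,B,A,D]
After op 11 (replace(6, 'g')): offset=2, physical=[A,g,G,C,E,k,B], logical=[G,C,E,k,B,A,g]

Answer: G,C,E,k,B,A,g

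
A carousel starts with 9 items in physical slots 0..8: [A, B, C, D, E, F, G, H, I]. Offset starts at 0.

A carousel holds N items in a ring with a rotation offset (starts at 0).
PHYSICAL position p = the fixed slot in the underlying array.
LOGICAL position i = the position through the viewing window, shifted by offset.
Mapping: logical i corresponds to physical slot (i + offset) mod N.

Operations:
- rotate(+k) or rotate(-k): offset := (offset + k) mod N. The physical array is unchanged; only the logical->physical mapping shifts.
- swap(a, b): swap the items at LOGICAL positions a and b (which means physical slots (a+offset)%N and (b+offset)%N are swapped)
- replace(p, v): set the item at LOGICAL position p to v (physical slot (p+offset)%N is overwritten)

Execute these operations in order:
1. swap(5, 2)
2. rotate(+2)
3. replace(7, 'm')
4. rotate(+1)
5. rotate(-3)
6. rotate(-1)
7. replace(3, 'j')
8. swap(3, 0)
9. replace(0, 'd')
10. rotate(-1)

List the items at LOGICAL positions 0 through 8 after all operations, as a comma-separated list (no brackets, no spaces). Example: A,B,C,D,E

After op 1 (swap(5, 2)): offset=0, physical=[A,B,F,D,E,C,G,H,I], logical=[A,B,F,D,E,C,G,H,I]
After op 2 (rotate(+2)): offset=2, physical=[A,B,F,D,E,C,G,H,I], logical=[F,D,E,C,G,H,I,A,B]
After op 3 (replace(7, 'm')): offset=2, physical=[m,B,F,D,E,C,G,H,I], logical=[F,D,E,C,G,H,I,m,B]
After op 4 (rotate(+1)): offset=3, physical=[m,B,F,D,E,C,G,H,I], logical=[D,E,C,G,H,I,m,B,F]
After op 5 (rotate(-3)): offset=0, physical=[m,B,F,D,E,C,G,H,I], logical=[m,B,F,D,E,C,G,H,I]
After op 6 (rotate(-1)): offset=8, physical=[m,B,F,D,E,C,G,H,I], logical=[I,m,B,F,D,E,C,G,H]
After op 7 (replace(3, 'j')): offset=8, physical=[m,B,j,D,E,C,G,H,I], logical=[I,m,B,j,D,E,C,G,H]
After op 8 (swap(3, 0)): offset=8, physical=[m,B,I,D,E,C,G,H,j], logical=[j,m,B,I,D,E,C,G,H]
After op 9 (replace(0, 'd')): offset=8, physical=[m,B,I,D,E,C,G,H,d], logical=[d,m,B,I,D,E,C,G,H]
After op 10 (rotate(-1)): offset=7, physical=[m,B,I,D,E,C,G,H,d], logical=[H,d,m,B,I,D,E,C,G]

Answer: H,d,m,B,I,D,E,C,G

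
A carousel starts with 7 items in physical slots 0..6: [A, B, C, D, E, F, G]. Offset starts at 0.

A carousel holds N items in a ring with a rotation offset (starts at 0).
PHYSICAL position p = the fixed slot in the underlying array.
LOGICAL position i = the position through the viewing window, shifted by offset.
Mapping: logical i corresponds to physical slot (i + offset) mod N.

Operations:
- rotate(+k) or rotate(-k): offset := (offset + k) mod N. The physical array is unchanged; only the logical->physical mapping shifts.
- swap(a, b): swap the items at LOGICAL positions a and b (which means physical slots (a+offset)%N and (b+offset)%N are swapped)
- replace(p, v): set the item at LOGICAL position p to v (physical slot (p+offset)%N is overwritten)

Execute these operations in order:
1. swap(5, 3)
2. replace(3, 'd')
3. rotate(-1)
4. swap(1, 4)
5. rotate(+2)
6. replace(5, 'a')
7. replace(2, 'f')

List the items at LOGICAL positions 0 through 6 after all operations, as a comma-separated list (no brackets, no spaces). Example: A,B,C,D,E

After op 1 (swap(5, 3)): offset=0, physical=[A,B,C,F,E,D,G], logical=[A,B,C,F,E,D,G]
After op 2 (replace(3, 'd')): offset=0, physical=[A,B,C,d,E,D,G], logical=[A,B,C,d,E,D,G]
After op 3 (rotate(-1)): offset=6, physical=[A,B,C,d,E,D,G], logical=[G,A,B,C,d,E,D]
After op 4 (swap(1, 4)): offset=6, physical=[d,B,C,A,E,D,G], logical=[G,d,B,C,A,E,D]
After op 5 (rotate(+2)): offset=1, physical=[d,B,C,A,E,D,G], logical=[B,C,A,E,D,G,d]
After op 6 (replace(5, 'a')): offset=1, physical=[d,B,C,A,E,D,a], logical=[B,C,A,E,D,a,d]
After op 7 (replace(2, 'f')): offset=1, physical=[d,B,C,f,E,D,a], logical=[B,C,f,E,D,a,d]

Answer: B,C,f,E,D,a,d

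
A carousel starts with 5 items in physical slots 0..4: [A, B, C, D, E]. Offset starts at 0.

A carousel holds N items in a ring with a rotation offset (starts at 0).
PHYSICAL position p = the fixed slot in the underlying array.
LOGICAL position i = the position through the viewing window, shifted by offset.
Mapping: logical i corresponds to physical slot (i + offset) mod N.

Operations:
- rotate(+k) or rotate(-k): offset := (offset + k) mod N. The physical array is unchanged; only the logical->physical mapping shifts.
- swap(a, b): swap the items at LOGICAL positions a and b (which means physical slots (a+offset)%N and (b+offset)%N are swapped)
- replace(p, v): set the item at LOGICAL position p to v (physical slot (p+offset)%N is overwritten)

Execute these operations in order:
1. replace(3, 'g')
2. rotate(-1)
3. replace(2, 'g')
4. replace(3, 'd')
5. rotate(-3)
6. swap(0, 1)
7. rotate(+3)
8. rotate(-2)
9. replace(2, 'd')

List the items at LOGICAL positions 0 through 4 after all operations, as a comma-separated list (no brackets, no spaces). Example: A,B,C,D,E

After op 1 (replace(3, 'g')): offset=0, physical=[A,B,C,g,E], logical=[A,B,C,g,E]
After op 2 (rotate(-1)): offset=4, physical=[A,B,C,g,E], logical=[E,A,B,C,g]
After op 3 (replace(2, 'g')): offset=4, physical=[A,g,C,g,E], logical=[E,A,g,C,g]
After op 4 (replace(3, 'd')): offset=4, physical=[A,g,d,g,E], logical=[E,A,g,d,g]
After op 5 (rotate(-3)): offset=1, physical=[A,g,d,g,E], logical=[g,d,g,E,A]
After op 6 (swap(0, 1)): offset=1, physical=[A,d,g,g,E], logical=[d,g,g,E,A]
After op 7 (rotate(+3)): offset=4, physical=[A,d,g,g,E], logical=[E,A,d,g,g]
After op 8 (rotate(-2)): offset=2, physical=[A,d,g,g,E], logical=[g,g,E,A,d]
After op 9 (replace(2, 'd')): offset=2, physical=[A,d,g,g,d], logical=[g,g,d,A,d]

Answer: g,g,d,A,d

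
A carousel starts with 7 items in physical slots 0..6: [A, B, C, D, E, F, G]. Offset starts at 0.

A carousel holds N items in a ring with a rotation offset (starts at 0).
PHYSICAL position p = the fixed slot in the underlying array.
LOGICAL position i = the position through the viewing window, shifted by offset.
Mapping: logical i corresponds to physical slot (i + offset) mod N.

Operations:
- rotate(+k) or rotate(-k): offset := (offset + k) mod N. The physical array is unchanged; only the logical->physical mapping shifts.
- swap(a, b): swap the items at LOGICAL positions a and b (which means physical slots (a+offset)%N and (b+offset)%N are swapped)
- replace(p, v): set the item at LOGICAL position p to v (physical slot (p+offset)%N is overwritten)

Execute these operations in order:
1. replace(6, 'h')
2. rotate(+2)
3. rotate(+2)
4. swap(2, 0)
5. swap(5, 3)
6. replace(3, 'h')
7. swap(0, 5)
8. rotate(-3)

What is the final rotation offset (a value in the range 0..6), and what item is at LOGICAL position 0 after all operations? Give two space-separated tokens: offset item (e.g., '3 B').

After op 1 (replace(6, 'h')): offset=0, physical=[A,B,C,D,E,F,h], logical=[A,B,C,D,E,F,h]
After op 2 (rotate(+2)): offset=2, physical=[A,B,C,D,E,F,h], logical=[C,D,E,F,h,A,B]
After op 3 (rotate(+2)): offset=4, physical=[A,B,C,D,E,F,h], logical=[E,F,h,A,B,C,D]
After op 4 (swap(2, 0)): offset=4, physical=[A,B,C,D,h,F,E], logical=[h,F,E,A,B,C,D]
After op 5 (swap(5, 3)): offset=4, physical=[C,B,A,D,h,F,E], logical=[h,F,E,C,B,A,D]
After op 6 (replace(3, 'h')): offset=4, physical=[h,B,A,D,h,F,E], logical=[h,F,E,h,B,A,D]
After op 7 (swap(0, 5)): offset=4, physical=[h,B,h,D,A,F,E], logical=[A,F,E,h,B,h,D]
After op 8 (rotate(-3)): offset=1, physical=[h,B,h,D,A,F,E], logical=[B,h,D,A,F,E,h]

Answer: 1 B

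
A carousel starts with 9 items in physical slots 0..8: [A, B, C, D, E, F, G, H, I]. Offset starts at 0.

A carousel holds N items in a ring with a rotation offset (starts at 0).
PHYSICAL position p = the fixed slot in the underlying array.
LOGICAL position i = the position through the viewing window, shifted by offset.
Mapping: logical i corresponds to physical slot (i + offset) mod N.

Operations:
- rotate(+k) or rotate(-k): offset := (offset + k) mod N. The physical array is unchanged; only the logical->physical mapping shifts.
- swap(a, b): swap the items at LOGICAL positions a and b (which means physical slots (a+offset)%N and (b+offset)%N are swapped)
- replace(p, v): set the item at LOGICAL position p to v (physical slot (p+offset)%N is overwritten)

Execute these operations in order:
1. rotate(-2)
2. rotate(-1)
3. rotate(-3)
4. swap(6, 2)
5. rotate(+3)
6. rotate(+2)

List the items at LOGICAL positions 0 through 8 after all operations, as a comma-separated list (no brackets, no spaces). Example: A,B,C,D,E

Answer: I,F,B,C,D,E,A,G,H

Derivation:
After op 1 (rotate(-2)): offset=7, physical=[A,B,C,D,E,F,G,H,I], logical=[H,I,A,B,C,D,E,F,G]
After op 2 (rotate(-1)): offset=6, physical=[A,B,C,D,E,F,G,H,I], logical=[G,H,I,A,B,C,D,E,F]
After op 3 (rotate(-3)): offset=3, physical=[A,B,C,D,E,F,G,H,I], logical=[D,E,F,G,H,I,A,B,C]
After op 4 (swap(6, 2)): offset=3, physical=[F,B,C,D,E,A,G,H,I], logical=[D,E,A,G,H,I,F,B,C]
After op 5 (rotate(+3)): offset=6, physical=[F,B,C,D,E,A,G,H,I], logical=[G,H,I,F,B,C,D,E,A]
After op 6 (rotate(+2)): offset=8, physical=[F,B,C,D,E,A,G,H,I], logical=[I,F,B,C,D,E,A,G,H]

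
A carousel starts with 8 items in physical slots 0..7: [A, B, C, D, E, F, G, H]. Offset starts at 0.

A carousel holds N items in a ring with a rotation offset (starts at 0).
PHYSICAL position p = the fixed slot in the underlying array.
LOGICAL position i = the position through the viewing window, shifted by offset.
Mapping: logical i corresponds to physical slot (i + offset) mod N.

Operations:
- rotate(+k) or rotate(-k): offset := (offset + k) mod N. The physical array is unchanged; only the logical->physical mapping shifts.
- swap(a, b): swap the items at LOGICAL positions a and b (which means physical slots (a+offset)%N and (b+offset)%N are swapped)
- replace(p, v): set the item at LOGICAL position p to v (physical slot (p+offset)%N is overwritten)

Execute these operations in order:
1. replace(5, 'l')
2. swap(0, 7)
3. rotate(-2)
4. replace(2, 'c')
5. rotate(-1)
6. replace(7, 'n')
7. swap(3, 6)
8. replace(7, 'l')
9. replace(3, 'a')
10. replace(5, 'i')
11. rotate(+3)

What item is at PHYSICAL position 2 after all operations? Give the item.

Answer: i

Derivation:
After op 1 (replace(5, 'l')): offset=0, physical=[A,B,C,D,E,l,G,H], logical=[A,B,C,D,E,l,G,H]
After op 2 (swap(0, 7)): offset=0, physical=[H,B,C,D,E,l,G,A], logical=[H,B,C,D,E,l,G,A]
After op 3 (rotate(-2)): offset=6, physical=[H,B,C,D,E,l,G,A], logical=[G,A,H,B,C,D,E,l]
After op 4 (replace(2, 'c')): offset=6, physical=[c,B,C,D,E,l,G,A], logical=[G,A,c,B,C,D,E,l]
After op 5 (rotate(-1)): offset=5, physical=[c,B,C,D,E,l,G,A], logical=[l,G,A,c,B,C,D,E]
After op 6 (replace(7, 'n')): offset=5, physical=[c,B,C,D,n,l,G,A], logical=[l,G,A,c,B,C,D,n]
After op 7 (swap(3, 6)): offset=5, physical=[D,B,C,c,n,l,G,A], logical=[l,G,A,D,B,C,c,n]
After op 8 (replace(7, 'l')): offset=5, physical=[D,B,C,c,l,l,G,A], logical=[l,G,A,D,B,C,c,l]
After op 9 (replace(3, 'a')): offset=5, physical=[a,B,C,c,l,l,G,A], logical=[l,G,A,a,B,C,c,l]
After op 10 (replace(5, 'i')): offset=5, physical=[a,B,i,c,l,l,G,A], logical=[l,G,A,a,B,i,c,l]
After op 11 (rotate(+3)): offset=0, physical=[a,B,i,c,l,l,G,A], logical=[a,B,i,c,l,l,G,A]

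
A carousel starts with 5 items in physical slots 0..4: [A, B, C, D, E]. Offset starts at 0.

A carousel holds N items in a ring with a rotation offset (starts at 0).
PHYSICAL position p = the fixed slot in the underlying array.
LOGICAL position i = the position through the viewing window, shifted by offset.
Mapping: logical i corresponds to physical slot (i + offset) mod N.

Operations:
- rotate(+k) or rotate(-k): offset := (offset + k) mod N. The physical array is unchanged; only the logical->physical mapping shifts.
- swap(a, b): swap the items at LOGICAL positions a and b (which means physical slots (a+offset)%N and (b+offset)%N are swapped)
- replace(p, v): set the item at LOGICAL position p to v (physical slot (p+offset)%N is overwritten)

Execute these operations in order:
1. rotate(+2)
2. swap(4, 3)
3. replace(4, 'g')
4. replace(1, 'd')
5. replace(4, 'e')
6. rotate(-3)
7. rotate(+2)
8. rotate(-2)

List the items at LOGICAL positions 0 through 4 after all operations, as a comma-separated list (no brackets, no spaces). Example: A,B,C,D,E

After op 1 (rotate(+2)): offset=2, physical=[A,B,C,D,E], logical=[C,D,E,A,B]
After op 2 (swap(4, 3)): offset=2, physical=[B,A,C,D,E], logical=[C,D,E,B,A]
After op 3 (replace(4, 'g')): offset=2, physical=[B,g,C,D,E], logical=[C,D,E,B,g]
After op 4 (replace(1, 'd')): offset=2, physical=[B,g,C,d,E], logical=[C,d,E,B,g]
After op 5 (replace(4, 'e')): offset=2, physical=[B,e,C,d,E], logical=[C,d,E,B,e]
After op 6 (rotate(-3)): offset=4, physical=[B,e,C,d,E], logical=[E,B,e,C,d]
After op 7 (rotate(+2)): offset=1, physical=[B,e,C,d,E], logical=[e,C,d,E,B]
After op 8 (rotate(-2)): offset=4, physical=[B,e,C,d,E], logical=[E,B,e,C,d]

Answer: E,B,e,C,d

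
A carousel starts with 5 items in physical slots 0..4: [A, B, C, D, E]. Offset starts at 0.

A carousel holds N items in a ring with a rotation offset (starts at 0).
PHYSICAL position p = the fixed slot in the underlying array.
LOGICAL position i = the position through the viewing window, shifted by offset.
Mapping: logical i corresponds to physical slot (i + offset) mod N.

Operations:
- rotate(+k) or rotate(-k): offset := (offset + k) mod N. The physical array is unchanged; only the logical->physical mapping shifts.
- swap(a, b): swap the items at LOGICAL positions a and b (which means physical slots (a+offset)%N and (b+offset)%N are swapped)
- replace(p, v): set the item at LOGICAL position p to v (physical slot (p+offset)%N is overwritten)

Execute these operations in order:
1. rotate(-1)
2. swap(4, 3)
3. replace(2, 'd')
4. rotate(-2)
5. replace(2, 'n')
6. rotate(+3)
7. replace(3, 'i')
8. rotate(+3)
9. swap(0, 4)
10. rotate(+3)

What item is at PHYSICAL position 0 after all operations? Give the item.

After op 1 (rotate(-1)): offset=4, physical=[A,B,C,D,E], logical=[E,A,B,C,D]
After op 2 (swap(4, 3)): offset=4, physical=[A,B,D,C,E], logical=[E,A,B,D,C]
After op 3 (replace(2, 'd')): offset=4, physical=[A,d,D,C,E], logical=[E,A,d,D,C]
After op 4 (rotate(-2)): offset=2, physical=[A,d,D,C,E], logical=[D,C,E,A,d]
After op 5 (replace(2, 'n')): offset=2, physical=[A,d,D,C,n], logical=[D,C,n,A,d]
After op 6 (rotate(+3)): offset=0, physical=[A,d,D,C,n], logical=[A,d,D,C,n]
After op 7 (replace(3, 'i')): offset=0, physical=[A,d,D,i,n], logical=[A,d,D,i,n]
After op 8 (rotate(+3)): offset=3, physical=[A,d,D,i,n], logical=[i,n,A,d,D]
After op 9 (swap(0, 4)): offset=3, physical=[A,d,i,D,n], logical=[D,n,A,d,i]
After op 10 (rotate(+3)): offset=1, physical=[A,d,i,D,n], logical=[d,i,D,n,A]

Answer: A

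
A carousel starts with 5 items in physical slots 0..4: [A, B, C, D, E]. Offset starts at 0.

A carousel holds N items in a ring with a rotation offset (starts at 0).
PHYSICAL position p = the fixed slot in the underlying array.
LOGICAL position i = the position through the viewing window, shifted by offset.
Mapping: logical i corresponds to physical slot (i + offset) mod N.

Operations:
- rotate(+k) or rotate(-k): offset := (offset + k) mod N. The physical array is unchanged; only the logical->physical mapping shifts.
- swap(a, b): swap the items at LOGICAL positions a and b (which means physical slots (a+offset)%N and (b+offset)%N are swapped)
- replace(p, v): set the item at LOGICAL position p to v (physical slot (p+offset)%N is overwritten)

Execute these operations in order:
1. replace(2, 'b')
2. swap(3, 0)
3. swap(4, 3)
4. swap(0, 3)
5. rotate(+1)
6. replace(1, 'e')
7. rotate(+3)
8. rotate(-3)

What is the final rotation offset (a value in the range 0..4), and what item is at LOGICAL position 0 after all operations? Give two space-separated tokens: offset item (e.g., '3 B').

After op 1 (replace(2, 'b')): offset=0, physical=[A,B,b,D,E], logical=[A,B,b,D,E]
After op 2 (swap(3, 0)): offset=0, physical=[D,B,b,A,E], logical=[D,B,b,A,E]
After op 3 (swap(4, 3)): offset=0, physical=[D,B,b,E,A], logical=[D,B,b,E,A]
After op 4 (swap(0, 3)): offset=0, physical=[E,B,b,D,A], logical=[E,B,b,D,A]
After op 5 (rotate(+1)): offset=1, physical=[E,B,b,D,A], logical=[B,b,D,A,E]
After op 6 (replace(1, 'e')): offset=1, physical=[E,B,e,D,A], logical=[B,e,D,A,E]
After op 7 (rotate(+3)): offset=4, physical=[E,B,e,D,A], logical=[A,E,B,e,D]
After op 8 (rotate(-3)): offset=1, physical=[E,B,e,D,A], logical=[B,e,D,A,E]

Answer: 1 B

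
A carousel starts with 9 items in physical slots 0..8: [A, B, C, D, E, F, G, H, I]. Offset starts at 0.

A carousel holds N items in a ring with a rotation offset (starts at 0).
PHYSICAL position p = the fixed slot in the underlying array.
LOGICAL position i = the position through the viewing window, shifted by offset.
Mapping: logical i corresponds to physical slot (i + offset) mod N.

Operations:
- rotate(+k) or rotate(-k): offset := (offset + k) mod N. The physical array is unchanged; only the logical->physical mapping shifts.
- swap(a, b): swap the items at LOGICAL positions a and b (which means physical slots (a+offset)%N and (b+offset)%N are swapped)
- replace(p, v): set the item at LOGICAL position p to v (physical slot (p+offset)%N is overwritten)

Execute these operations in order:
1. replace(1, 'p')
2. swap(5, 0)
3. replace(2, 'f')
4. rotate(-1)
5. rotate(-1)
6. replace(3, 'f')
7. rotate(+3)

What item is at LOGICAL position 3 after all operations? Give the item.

Answer: E

Derivation:
After op 1 (replace(1, 'p')): offset=0, physical=[A,p,C,D,E,F,G,H,I], logical=[A,p,C,D,E,F,G,H,I]
After op 2 (swap(5, 0)): offset=0, physical=[F,p,C,D,E,A,G,H,I], logical=[F,p,C,D,E,A,G,H,I]
After op 3 (replace(2, 'f')): offset=0, physical=[F,p,f,D,E,A,G,H,I], logical=[F,p,f,D,E,A,G,H,I]
After op 4 (rotate(-1)): offset=8, physical=[F,p,f,D,E,A,G,H,I], logical=[I,F,p,f,D,E,A,G,H]
After op 5 (rotate(-1)): offset=7, physical=[F,p,f,D,E,A,G,H,I], logical=[H,I,F,p,f,D,E,A,G]
After op 6 (replace(3, 'f')): offset=7, physical=[F,f,f,D,E,A,G,H,I], logical=[H,I,F,f,f,D,E,A,G]
After op 7 (rotate(+3)): offset=1, physical=[F,f,f,D,E,A,G,H,I], logical=[f,f,D,E,A,G,H,I,F]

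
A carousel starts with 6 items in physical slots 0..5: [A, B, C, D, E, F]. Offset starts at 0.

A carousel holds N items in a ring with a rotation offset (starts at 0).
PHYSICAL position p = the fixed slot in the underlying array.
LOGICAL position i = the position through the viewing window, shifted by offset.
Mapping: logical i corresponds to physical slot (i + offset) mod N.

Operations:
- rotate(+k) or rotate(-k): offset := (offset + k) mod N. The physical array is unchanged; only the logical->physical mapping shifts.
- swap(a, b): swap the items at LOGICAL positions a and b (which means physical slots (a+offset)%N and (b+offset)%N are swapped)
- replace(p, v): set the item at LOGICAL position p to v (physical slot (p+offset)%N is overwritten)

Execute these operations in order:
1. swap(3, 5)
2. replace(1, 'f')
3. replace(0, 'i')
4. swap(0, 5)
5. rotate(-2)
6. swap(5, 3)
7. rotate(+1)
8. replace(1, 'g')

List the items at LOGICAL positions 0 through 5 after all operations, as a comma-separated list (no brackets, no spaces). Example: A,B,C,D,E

After op 1 (swap(3, 5)): offset=0, physical=[A,B,C,F,E,D], logical=[A,B,C,F,E,D]
After op 2 (replace(1, 'f')): offset=0, physical=[A,f,C,F,E,D], logical=[A,f,C,F,E,D]
After op 3 (replace(0, 'i')): offset=0, physical=[i,f,C,F,E,D], logical=[i,f,C,F,E,D]
After op 4 (swap(0, 5)): offset=0, physical=[D,f,C,F,E,i], logical=[D,f,C,F,E,i]
After op 5 (rotate(-2)): offset=4, physical=[D,f,C,F,E,i], logical=[E,i,D,f,C,F]
After op 6 (swap(5, 3)): offset=4, physical=[D,F,C,f,E,i], logical=[E,i,D,F,C,f]
After op 7 (rotate(+1)): offset=5, physical=[D,F,C,f,E,i], logical=[i,D,F,C,f,E]
After op 8 (replace(1, 'g')): offset=5, physical=[g,F,C,f,E,i], logical=[i,g,F,C,f,E]

Answer: i,g,F,C,f,E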